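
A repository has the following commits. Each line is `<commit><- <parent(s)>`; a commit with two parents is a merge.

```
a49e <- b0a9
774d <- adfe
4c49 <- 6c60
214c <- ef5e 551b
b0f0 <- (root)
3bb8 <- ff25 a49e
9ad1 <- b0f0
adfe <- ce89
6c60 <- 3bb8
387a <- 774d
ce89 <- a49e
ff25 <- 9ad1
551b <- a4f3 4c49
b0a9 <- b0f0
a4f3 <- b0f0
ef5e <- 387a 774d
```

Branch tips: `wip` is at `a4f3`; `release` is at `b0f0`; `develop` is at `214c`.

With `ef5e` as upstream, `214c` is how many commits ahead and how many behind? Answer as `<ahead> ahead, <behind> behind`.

8 ahead, 0 behind

Reachable from 214c: {214c, 387a, 3bb8, 4c49, 551b, 6c60, 774d, 9ad1, a49e, a4f3, adfe, b0a9, b0f0, ce89, ef5e, ff25}.
Reachable from ef5e: {387a, 774d, a49e, adfe, b0a9, b0f0, ce89, ef5e}.
Only in 214c's history (ahead): {214c, 3bb8, 4c49, 551b, 6c60, 9ad1, a4f3, ff25} — 8.
Only in ef5e's history (behind): {} — 0.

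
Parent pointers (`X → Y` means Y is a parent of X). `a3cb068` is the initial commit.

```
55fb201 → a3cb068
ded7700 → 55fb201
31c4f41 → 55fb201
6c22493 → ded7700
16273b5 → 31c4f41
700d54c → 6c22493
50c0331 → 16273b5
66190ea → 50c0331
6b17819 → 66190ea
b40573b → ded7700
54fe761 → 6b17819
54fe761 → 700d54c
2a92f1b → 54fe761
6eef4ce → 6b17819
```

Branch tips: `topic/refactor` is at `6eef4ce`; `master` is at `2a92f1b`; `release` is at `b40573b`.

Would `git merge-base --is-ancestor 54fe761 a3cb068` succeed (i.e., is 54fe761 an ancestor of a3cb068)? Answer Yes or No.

No

Ancestors of a3cb068: {a3cb068}.
54fe761 is not in that set, so it is not an ancestor of a3cb068.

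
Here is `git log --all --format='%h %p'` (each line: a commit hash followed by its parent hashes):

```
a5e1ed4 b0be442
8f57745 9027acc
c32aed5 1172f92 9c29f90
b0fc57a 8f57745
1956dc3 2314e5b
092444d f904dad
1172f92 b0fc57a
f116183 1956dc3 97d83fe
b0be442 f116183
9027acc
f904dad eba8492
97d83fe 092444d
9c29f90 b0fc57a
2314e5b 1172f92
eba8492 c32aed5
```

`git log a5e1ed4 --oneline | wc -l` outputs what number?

Walking parent pointers from a5e1ed4: reachable set = {092444d, 1172f92, 1956dc3, 2314e5b, 8f57745, 9027acc, 97d83fe, 9c29f90, a5e1ed4, b0be442, b0fc57a, c32aed5, eba8492, f116183, f904dad}.
That is 15 commits.

15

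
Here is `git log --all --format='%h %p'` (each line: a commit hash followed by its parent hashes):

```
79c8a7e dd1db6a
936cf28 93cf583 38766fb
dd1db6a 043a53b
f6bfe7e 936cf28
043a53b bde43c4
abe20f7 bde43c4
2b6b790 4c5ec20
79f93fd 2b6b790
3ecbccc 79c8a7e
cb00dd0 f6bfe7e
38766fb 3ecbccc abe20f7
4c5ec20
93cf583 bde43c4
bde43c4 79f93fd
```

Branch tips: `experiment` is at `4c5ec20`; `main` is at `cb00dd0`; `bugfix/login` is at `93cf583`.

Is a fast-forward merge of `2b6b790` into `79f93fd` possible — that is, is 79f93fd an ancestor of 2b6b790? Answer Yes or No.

No

A fast-forward from 79f93fd to 2b6b790 is possible iff 79f93fd is an ancestor of 2b6b790.
Ancestors of 2b6b790: {2b6b790, 4c5ec20}.
79f93fd is not among them, so fast-forward is not possible.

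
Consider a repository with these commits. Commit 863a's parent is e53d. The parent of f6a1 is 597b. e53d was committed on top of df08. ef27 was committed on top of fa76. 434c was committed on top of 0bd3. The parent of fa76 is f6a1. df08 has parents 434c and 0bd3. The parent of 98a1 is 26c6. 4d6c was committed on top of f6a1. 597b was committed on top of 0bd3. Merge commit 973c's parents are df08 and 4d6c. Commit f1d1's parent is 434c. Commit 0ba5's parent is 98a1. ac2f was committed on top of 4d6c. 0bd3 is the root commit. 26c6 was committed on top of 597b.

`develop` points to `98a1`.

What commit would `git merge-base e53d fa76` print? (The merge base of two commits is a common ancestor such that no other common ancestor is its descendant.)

Ancestors of e53d: {0bd3, 434c, df08, e53d}.
Ancestors of fa76: {0bd3, 597b, f6a1, fa76}.
Common ancestors: {0bd3}.
The only common ancestor is 0bd3, so it is the merge base.

0bd3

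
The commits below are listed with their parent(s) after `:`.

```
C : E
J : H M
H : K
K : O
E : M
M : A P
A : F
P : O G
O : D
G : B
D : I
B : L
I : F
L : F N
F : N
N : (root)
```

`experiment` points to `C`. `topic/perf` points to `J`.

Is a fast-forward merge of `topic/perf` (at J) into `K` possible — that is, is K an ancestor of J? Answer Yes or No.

A fast-forward from K to J is possible iff K is an ancestor of J.
Ancestors of J: {A, B, D, F, G, H, I, J, K, L, M, N, O, P}.
K is among them, so fast-forward is possible.

Yes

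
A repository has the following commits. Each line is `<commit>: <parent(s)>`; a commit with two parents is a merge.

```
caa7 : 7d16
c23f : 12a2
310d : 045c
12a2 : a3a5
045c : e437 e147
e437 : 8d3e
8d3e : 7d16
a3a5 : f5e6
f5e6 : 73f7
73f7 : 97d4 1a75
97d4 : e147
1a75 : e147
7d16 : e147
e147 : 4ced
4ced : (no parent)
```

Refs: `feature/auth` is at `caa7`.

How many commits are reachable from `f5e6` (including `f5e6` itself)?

6

Walking parent pointers from f5e6: reachable set = {1a75, 4ced, 73f7, 97d4, e147, f5e6}.
That is 6 commits.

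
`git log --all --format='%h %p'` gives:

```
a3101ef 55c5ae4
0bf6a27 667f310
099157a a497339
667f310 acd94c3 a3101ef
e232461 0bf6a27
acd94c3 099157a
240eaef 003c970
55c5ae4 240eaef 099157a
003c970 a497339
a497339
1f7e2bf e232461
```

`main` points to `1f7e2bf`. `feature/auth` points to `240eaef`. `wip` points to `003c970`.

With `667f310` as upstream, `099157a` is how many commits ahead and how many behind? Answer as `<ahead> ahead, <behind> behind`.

Reachable from 099157a: {099157a, a497339}.
Reachable from 667f310: {003c970, 099157a, 240eaef, 55c5ae4, 667f310, a3101ef, a497339, acd94c3}.
Only in 099157a's history (ahead): {} — 0.
Only in 667f310's history (behind): {003c970, 240eaef, 55c5ae4, 667f310, a3101ef, acd94c3} — 6.

0 ahead, 6 behind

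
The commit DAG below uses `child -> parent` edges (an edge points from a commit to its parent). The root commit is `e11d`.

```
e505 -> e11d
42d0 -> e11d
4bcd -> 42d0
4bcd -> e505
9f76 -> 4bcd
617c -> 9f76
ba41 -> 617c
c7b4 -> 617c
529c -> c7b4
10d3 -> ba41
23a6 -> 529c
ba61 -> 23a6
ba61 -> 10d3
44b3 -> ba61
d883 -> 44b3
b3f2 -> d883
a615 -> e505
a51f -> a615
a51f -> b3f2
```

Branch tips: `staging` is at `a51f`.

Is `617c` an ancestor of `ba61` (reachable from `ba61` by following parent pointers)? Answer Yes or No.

Ancestors of ba61 (commits reachable by following parents): {10d3, 23a6, 42d0, 4bcd, 529c, 617c, 9f76, ba41, ba61, c7b4, e11d, e505}.
617c is in that set, so it is an ancestor of ba61.

Yes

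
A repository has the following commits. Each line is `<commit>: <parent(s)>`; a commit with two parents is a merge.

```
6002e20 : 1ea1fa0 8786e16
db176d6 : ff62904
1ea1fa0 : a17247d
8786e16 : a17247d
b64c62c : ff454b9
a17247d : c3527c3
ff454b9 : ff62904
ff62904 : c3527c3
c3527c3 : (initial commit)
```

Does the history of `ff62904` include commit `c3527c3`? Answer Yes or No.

Ancestors of ff62904 (commits reachable by following parents): {c3527c3, ff62904}.
c3527c3 is in that set, so it is an ancestor of ff62904.

Yes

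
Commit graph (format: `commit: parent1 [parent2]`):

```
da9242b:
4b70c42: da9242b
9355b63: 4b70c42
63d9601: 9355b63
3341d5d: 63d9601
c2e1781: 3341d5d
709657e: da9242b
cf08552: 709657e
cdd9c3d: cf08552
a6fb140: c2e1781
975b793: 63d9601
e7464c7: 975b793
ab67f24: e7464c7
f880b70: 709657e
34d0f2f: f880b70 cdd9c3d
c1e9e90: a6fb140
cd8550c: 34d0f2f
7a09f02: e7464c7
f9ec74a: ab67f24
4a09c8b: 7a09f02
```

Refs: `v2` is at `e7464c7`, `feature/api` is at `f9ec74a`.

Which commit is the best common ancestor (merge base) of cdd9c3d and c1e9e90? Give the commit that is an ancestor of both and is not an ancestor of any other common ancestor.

da9242b

Ancestors of cdd9c3d: {709657e, cdd9c3d, cf08552, da9242b}.
Ancestors of c1e9e90: {3341d5d, 4b70c42, 63d9601, 9355b63, a6fb140, c1e9e90, c2e1781, da9242b}.
Common ancestors: {da9242b}.
The only common ancestor is da9242b, so it is the merge base.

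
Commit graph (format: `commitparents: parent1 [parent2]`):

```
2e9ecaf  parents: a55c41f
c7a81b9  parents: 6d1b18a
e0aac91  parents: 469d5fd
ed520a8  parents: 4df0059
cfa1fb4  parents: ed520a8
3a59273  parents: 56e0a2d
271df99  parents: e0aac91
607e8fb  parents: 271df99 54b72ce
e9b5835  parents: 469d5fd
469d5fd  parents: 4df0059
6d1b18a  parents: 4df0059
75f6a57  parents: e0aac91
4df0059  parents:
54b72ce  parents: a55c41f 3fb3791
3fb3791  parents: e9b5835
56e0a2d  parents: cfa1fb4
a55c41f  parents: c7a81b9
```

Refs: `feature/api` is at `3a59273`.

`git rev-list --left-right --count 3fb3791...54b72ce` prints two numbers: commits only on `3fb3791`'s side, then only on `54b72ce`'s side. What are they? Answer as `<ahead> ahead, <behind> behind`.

0 ahead, 4 behind

Reachable from 3fb3791: {3fb3791, 469d5fd, 4df0059, e9b5835}.
Reachable from 54b72ce: {3fb3791, 469d5fd, 4df0059, 54b72ce, 6d1b18a, a55c41f, c7a81b9, e9b5835}.
Only in 3fb3791's history (ahead): {} — 0.
Only in 54b72ce's history (behind): {54b72ce, 6d1b18a, a55c41f, c7a81b9} — 4.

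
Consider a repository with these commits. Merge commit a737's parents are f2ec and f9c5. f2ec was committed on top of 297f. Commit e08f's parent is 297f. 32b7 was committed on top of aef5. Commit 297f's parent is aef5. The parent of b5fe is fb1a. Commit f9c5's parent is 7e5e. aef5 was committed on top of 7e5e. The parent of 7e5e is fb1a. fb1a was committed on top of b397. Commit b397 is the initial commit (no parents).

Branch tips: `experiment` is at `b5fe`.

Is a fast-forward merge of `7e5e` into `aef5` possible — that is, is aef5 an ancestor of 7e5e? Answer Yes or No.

A fast-forward from aef5 to 7e5e is possible iff aef5 is an ancestor of 7e5e.
Ancestors of 7e5e: {7e5e, b397, fb1a}.
aef5 is not among them, so fast-forward is not possible.

No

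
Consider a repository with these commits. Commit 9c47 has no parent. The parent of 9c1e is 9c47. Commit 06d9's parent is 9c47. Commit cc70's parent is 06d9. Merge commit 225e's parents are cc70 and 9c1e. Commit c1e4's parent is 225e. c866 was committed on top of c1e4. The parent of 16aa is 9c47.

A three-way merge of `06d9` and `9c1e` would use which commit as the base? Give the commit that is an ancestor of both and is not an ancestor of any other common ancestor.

9c47

Ancestors of 06d9: {06d9, 9c47}.
Ancestors of 9c1e: {9c1e, 9c47}.
Common ancestors: {9c47}.
The only common ancestor is 9c47, so it is the merge base.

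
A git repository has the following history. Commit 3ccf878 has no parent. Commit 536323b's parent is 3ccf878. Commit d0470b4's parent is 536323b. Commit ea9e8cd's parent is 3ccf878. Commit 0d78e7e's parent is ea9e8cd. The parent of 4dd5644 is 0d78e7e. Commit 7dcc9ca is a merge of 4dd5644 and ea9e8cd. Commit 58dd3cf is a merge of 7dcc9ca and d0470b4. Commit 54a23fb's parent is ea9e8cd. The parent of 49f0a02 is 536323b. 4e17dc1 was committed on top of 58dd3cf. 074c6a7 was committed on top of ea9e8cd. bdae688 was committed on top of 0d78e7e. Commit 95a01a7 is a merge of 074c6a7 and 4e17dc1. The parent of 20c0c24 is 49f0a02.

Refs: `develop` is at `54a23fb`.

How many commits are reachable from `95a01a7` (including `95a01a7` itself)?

11

Walking parent pointers from 95a01a7: reachable set = {074c6a7, 0d78e7e, 3ccf878, 4dd5644, 4e17dc1, 536323b, 58dd3cf, 7dcc9ca, 95a01a7, d0470b4, ea9e8cd}.
That is 11 commits.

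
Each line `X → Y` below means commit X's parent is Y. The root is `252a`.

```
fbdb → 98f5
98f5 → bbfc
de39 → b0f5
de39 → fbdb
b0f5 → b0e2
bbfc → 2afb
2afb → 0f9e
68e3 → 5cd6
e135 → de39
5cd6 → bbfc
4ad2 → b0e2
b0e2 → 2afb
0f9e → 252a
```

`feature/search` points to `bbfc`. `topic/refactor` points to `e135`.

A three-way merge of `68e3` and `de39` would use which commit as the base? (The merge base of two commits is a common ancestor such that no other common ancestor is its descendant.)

bbfc

Ancestors of 68e3: {0f9e, 252a, 2afb, 5cd6, 68e3, bbfc}.
Ancestors of de39: {0f9e, 252a, 2afb, 98f5, b0e2, b0f5, bbfc, de39, fbdb}.
Common ancestors: {0f9e, 252a, 2afb, bbfc}.
Among these, bbfc is not an ancestor of any other common ancestor — it is the merge base.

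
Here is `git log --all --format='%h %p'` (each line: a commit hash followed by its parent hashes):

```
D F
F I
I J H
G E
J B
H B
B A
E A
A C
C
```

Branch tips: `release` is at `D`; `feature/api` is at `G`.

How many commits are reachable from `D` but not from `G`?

6

Reachable from D: {A, B, C, D, F, H, I, J}.
Reachable from G: {A, C, E, G}.
In D's history but not G's: {B, D, F, H, I, J} — 6 commits.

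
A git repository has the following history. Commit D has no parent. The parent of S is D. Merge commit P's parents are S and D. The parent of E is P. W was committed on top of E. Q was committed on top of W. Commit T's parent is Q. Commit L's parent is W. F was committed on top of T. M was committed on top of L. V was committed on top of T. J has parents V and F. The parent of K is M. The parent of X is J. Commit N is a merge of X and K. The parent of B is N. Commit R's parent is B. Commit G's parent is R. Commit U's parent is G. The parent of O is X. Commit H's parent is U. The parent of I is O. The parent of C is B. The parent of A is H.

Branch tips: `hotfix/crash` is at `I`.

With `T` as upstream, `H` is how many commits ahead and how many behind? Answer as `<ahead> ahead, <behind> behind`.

13 ahead, 0 behind

Reachable from H: {B, D, E, F, G, H, J, K, L, M, N, P, Q, R, S, T, U, V, W, X}.
Reachable from T: {D, E, P, Q, S, T, W}.
Only in H's history (ahead): {B, F, G, H, J, K, L, M, N, R, U, V, X} — 13.
Only in T's history (behind): {} — 0.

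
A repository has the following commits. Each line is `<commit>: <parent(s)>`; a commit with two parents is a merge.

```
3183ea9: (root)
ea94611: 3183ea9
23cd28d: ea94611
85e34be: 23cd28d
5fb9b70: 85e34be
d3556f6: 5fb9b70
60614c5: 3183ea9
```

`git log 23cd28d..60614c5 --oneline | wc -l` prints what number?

1

Reachable from 60614c5: {3183ea9, 60614c5}.
Reachable from 23cd28d: {23cd28d, 3183ea9, ea94611}.
In 60614c5's history but not 23cd28d's: {60614c5} — 1 commit.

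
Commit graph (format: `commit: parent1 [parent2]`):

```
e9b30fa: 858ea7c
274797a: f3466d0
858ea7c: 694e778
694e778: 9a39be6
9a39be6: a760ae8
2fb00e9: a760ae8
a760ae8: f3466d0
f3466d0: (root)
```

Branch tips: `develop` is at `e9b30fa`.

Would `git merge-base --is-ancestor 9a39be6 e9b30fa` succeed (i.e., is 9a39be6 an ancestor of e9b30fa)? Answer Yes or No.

Yes

Ancestors of e9b30fa (commits reachable by following parents): {694e778, 858ea7c, 9a39be6, a760ae8, e9b30fa, f3466d0}.
9a39be6 is in that set, so it is an ancestor of e9b30fa.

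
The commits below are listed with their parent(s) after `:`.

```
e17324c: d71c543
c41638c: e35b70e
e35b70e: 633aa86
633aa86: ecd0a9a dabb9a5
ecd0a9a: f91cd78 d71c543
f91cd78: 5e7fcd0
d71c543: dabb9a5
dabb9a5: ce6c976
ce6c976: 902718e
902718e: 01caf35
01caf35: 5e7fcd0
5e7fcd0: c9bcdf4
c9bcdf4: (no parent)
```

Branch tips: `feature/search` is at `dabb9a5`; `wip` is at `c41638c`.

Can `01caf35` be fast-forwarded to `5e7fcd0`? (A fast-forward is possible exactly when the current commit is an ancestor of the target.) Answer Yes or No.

No

A fast-forward from 01caf35 to 5e7fcd0 is possible iff 01caf35 is an ancestor of 5e7fcd0.
Ancestors of 5e7fcd0: {5e7fcd0, c9bcdf4}.
01caf35 is not among them, so fast-forward is not possible.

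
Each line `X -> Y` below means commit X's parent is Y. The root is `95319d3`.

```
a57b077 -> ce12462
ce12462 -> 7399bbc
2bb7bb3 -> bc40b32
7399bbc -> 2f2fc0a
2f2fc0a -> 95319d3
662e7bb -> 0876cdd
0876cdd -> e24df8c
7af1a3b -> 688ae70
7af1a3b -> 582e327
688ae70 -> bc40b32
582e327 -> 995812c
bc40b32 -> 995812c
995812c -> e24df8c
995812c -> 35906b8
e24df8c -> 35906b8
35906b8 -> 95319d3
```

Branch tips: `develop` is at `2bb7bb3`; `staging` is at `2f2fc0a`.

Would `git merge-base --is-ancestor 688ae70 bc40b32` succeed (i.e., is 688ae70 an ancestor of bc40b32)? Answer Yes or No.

No

Ancestors of bc40b32: {35906b8, 95319d3, 995812c, bc40b32, e24df8c}.
688ae70 is not in that set, so it is not an ancestor of bc40b32.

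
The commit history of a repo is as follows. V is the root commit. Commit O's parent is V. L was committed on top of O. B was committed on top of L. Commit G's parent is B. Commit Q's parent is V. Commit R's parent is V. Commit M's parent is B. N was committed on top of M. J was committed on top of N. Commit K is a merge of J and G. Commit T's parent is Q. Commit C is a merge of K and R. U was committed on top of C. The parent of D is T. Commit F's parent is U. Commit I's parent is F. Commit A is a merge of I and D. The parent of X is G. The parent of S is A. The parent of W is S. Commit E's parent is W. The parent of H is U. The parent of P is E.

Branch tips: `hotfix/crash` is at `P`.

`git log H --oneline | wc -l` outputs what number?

13

Walking parent pointers from H: reachable set = {B, C, G, H, J, K, L, M, N, O, R, U, V}.
That is 13 commits.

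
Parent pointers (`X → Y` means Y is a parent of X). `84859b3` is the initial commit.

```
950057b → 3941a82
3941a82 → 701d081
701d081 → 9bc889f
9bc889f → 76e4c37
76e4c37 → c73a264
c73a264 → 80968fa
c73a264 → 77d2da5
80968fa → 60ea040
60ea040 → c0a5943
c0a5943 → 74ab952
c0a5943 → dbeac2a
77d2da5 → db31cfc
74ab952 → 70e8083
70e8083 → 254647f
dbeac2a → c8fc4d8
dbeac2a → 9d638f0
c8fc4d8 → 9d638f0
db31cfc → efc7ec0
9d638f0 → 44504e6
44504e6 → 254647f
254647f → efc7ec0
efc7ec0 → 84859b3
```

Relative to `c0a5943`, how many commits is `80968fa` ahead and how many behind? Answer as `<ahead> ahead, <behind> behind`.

Reachable from 80968fa: {254647f, 44504e6, 60ea040, 70e8083, 74ab952, 80968fa, 84859b3, 9d638f0, c0a5943, c8fc4d8, dbeac2a, efc7ec0}.
Reachable from c0a5943: {254647f, 44504e6, 70e8083, 74ab952, 84859b3, 9d638f0, c0a5943, c8fc4d8, dbeac2a, efc7ec0}.
Only in 80968fa's history (ahead): {60ea040, 80968fa} — 2.
Only in c0a5943's history (behind): {} — 0.

2 ahead, 0 behind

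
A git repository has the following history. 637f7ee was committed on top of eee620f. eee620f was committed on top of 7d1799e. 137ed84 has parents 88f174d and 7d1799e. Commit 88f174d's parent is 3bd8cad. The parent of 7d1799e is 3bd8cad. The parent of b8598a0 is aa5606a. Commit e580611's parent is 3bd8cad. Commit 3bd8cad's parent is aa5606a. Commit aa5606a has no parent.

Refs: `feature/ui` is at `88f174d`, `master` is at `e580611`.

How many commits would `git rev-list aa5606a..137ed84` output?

4

Reachable from 137ed84: {137ed84, 3bd8cad, 7d1799e, 88f174d, aa5606a}.
Reachable from aa5606a: {aa5606a}.
In 137ed84's history but not aa5606a's: {137ed84, 3bd8cad, 7d1799e, 88f174d} — 4 commits.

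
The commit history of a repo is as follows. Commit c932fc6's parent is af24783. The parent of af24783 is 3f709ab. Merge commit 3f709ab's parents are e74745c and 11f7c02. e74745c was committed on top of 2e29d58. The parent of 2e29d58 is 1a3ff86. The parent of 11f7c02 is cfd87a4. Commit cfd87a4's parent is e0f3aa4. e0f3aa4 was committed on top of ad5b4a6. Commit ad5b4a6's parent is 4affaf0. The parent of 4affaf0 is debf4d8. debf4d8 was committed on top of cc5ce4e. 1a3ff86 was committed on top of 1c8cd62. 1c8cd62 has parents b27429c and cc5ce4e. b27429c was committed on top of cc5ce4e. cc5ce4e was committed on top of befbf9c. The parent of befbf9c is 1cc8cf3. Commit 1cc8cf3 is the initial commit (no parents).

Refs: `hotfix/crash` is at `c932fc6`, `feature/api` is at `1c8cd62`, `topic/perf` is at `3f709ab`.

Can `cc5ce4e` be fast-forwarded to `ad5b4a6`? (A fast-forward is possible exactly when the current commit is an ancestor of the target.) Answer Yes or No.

A fast-forward from cc5ce4e to ad5b4a6 is possible iff cc5ce4e is an ancestor of ad5b4a6.
Ancestors of ad5b4a6: {1cc8cf3, 4affaf0, ad5b4a6, befbf9c, cc5ce4e, debf4d8}.
cc5ce4e is among them, so fast-forward is possible.

Yes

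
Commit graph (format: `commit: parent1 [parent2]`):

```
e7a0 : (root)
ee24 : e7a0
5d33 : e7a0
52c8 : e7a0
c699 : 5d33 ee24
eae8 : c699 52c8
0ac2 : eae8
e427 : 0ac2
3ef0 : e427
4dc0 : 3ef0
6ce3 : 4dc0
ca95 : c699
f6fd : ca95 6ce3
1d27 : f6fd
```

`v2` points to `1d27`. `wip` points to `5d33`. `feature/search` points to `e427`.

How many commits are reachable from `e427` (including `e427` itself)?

8

Walking parent pointers from e427: reachable set = {0ac2, 52c8, 5d33, c699, e427, e7a0, eae8, ee24}.
That is 8 commits.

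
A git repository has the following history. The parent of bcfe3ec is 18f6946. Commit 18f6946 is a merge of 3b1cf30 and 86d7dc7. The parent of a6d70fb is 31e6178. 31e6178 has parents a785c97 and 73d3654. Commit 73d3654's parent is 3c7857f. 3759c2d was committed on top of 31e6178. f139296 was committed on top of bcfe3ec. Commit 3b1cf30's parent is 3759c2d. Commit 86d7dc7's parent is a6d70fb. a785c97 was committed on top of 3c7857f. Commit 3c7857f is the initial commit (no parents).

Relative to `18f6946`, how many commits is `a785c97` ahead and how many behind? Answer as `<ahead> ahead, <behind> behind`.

Reachable from a785c97: {3c7857f, a785c97}.
Reachable from 18f6946: {18f6946, 31e6178, 3759c2d, 3b1cf30, 3c7857f, 73d3654, 86d7dc7, a6d70fb, a785c97}.
Only in a785c97's history (ahead): {} — 0.
Only in 18f6946's history (behind): {18f6946, 31e6178, 3759c2d, 3b1cf30, 73d3654, 86d7dc7, a6d70fb} — 7.

0 ahead, 7 behind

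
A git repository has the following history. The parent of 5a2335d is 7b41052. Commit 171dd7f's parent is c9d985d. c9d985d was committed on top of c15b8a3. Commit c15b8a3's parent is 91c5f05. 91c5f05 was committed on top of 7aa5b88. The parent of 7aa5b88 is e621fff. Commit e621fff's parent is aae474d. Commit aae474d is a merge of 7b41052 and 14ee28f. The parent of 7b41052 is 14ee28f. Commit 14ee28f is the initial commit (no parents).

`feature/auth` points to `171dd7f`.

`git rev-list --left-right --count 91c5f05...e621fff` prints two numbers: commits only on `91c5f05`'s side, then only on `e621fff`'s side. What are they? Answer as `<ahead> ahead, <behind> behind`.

2 ahead, 0 behind

Reachable from 91c5f05: {14ee28f, 7aa5b88, 7b41052, 91c5f05, aae474d, e621fff}.
Reachable from e621fff: {14ee28f, 7b41052, aae474d, e621fff}.
Only in 91c5f05's history (ahead): {7aa5b88, 91c5f05} — 2.
Only in e621fff's history (behind): {} — 0.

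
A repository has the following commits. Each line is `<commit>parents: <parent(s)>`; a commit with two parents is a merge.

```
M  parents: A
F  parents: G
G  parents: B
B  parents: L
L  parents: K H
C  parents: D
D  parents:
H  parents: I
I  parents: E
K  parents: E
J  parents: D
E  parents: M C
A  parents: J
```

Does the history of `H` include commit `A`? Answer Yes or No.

Yes

Ancestors of H (commits reachable by following parents): {A, C, D, E, H, I, J, M}.
A is in that set, so it is an ancestor of H.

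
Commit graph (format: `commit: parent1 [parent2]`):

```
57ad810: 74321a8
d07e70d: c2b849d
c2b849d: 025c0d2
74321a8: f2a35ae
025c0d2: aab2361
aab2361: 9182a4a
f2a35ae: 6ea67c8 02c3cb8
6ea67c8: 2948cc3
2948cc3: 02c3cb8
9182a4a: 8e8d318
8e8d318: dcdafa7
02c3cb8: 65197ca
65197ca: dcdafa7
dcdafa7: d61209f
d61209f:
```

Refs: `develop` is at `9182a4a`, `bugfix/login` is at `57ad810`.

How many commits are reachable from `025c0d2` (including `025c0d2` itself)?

Walking parent pointers from 025c0d2: reachable set = {025c0d2, 8e8d318, 9182a4a, aab2361, d61209f, dcdafa7}.
That is 6 commits.

6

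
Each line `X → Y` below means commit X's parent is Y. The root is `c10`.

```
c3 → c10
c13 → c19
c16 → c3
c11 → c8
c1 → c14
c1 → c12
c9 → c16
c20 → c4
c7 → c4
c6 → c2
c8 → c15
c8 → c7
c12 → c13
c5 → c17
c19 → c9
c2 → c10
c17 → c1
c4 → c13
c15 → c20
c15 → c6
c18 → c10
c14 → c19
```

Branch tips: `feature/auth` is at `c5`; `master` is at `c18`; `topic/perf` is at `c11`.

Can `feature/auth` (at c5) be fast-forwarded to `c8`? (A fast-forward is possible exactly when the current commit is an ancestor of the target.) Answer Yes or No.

A fast-forward from c5 to c8 is possible iff c5 is an ancestor of c8.
Ancestors of c8: {c10, c13, c15, c16, c19, c2, c20, c3, c4, c6, c7, c8, c9}.
c5 is not among them, so fast-forward is not possible.

No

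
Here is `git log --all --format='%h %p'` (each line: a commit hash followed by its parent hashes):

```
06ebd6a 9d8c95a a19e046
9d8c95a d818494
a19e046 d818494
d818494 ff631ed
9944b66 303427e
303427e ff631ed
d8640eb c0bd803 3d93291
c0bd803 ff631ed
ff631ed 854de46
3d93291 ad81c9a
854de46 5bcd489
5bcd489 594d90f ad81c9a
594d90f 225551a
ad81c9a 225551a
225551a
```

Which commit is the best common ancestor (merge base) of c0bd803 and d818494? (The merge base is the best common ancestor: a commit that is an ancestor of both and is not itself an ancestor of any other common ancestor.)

ff631ed

Ancestors of c0bd803: {225551a, 594d90f, 5bcd489, 854de46, ad81c9a, c0bd803, ff631ed}.
Ancestors of d818494: {225551a, 594d90f, 5bcd489, 854de46, ad81c9a, d818494, ff631ed}.
Common ancestors: {225551a, 594d90f, 5bcd489, 854de46, ad81c9a, ff631ed}.
Among these, ff631ed is not an ancestor of any other common ancestor — it is the merge base.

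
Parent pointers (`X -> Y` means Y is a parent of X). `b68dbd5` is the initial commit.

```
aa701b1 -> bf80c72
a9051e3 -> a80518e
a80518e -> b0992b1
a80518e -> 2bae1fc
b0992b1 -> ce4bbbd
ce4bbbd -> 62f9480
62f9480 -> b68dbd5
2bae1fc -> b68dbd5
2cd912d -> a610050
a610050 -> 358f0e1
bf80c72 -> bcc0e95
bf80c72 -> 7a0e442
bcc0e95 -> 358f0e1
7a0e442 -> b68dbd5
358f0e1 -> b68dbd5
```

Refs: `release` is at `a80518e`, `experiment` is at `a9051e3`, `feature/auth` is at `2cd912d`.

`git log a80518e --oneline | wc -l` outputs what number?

Walking parent pointers from a80518e: reachable set = {2bae1fc, 62f9480, a80518e, b0992b1, b68dbd5, ce4bbbd}.
That is 6 commits.

6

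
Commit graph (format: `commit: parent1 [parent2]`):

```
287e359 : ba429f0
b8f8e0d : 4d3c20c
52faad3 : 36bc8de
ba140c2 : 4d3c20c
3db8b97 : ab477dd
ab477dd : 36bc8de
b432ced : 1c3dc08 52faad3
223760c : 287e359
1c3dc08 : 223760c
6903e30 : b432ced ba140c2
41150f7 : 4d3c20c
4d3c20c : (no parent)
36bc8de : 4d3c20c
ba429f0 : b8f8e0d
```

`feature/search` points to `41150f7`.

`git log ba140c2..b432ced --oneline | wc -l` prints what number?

Reachable from b432ced: {1c3dc08, 223760c, 287e359, 36bc8de, 4d3c20c, 52faad3, b432ced, b8f8e0d, ba429f0}.
Reachable from ba140c2: {4d3c20c, ba140c2}.
In b432ced's history but not ba140c2's: {1c3dc08, 223760c, 287e359, 36bc8de, 52faad3, b432ced, b8f8e0d, ba429f0} — 8 commits.

8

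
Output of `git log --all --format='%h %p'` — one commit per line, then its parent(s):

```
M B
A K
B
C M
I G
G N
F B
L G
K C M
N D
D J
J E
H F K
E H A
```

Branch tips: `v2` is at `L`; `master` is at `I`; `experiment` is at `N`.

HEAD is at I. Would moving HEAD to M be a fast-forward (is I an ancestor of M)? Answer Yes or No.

A fast-forward from I to M is possible iff I is an ancestor of M.
Ancestors of M: {B, M}.
I is not among them, so fast-forward is not possible.

No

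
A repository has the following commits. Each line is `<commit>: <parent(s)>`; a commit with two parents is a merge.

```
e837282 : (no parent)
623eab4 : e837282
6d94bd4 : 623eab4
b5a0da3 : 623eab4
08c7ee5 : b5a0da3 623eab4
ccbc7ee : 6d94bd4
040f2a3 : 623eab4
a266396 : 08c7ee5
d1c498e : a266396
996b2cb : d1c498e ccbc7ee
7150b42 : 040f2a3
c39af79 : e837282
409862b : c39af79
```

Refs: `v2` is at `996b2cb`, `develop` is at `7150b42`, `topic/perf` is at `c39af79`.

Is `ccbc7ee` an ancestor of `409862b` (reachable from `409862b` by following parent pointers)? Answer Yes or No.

Ancestors of 409862b: {409862b, c39af79, e837282}.
ccbc7ee is not in that set, so it is not an ancestor of 409862b.

No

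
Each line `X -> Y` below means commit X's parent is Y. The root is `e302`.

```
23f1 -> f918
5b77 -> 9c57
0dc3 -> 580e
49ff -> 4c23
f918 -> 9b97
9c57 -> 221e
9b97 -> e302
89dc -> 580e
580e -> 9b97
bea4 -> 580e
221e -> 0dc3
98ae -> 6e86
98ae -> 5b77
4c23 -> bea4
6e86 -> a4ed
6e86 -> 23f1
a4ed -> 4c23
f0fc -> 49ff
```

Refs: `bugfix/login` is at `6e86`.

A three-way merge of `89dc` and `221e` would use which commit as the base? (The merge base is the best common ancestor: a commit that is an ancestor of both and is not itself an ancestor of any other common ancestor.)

Ancestors of 89dc: {580e, 89dc, 9b97, e302}.
Ancestors of 221e: {0dc3, 221e, 580e, 9b97, e302}.
Common ancestors: {580e, 9b97, e302}.
Among these, 580e is not an ancestor of any other common ancestor — it is the merge base.

580e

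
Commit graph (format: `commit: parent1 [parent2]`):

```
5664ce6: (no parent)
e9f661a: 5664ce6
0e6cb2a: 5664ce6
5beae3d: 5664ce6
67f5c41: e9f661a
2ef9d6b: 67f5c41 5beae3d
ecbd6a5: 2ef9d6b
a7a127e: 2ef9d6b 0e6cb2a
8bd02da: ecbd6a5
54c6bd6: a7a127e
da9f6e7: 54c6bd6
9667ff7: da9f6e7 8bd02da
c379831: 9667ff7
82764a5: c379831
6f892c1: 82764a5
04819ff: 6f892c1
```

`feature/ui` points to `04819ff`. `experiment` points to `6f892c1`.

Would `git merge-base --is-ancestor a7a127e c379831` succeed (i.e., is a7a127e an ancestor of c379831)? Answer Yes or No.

Yes

Ancestors of c379831 (commits reachable by following parents): {0e6cb2a, 2ef9d6b, 54c6bd6, 5664ce6, 5beae3d, 67f5c41, 8bd02da, 9667ff7, a7a127e, c379831, da9f6e7, e9f661a, ecbd6a5}.
a7a127e is in that set, so it is an ancestor of c379831.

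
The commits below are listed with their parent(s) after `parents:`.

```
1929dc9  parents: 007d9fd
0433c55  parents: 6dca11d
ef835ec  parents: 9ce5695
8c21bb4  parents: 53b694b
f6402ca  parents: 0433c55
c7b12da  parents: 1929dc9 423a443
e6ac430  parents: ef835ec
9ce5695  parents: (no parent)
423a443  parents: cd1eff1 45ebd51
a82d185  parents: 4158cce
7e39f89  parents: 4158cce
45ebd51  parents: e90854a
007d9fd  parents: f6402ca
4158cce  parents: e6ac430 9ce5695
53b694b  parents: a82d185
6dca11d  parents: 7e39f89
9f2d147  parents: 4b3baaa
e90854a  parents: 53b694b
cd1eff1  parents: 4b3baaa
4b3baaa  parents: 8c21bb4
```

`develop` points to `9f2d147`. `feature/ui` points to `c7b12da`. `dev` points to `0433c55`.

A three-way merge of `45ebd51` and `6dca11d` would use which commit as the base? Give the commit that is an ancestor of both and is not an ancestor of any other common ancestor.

Ancestors of 45ebd51: {4158cce, 45ebd51, 53b694b, 9ce5695, a82d185, e6ac430, e90854a, ef835ec}.
Ancestors of 6dca11d: {4158cce, 6dca11d, 7e39f89, 9ce5695, e6ac430, ef835ec}.
Common ancestors: {4158cce, 9ce5695, e6ac430, ef835ec}.
Among these, 4158cce is not an ancestor of any other common ancestor — it is the merge base.

4158cce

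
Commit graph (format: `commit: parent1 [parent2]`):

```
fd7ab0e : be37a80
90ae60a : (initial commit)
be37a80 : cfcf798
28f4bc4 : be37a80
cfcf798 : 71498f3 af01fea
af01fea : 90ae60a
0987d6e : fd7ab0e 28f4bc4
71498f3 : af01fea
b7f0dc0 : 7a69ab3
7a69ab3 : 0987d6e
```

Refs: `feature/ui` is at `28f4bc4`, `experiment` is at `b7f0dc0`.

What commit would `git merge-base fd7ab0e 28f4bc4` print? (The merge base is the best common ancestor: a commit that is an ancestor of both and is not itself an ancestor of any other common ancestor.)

Ancestors of fd7ab0e: {71498f3, 90ae60a, af01fea, be37a80, cfcf798, fd7ab0e}.
Ancestors of 28f4bc4: {28f4bc4, 71498f3, 90ae60a, af01fea, be37a80, cfcf798}.
Common ancestors: {71498f3, 90ae60a, af01fea, be37a80, cfcf798}.
Among these, be37a80 is not an ancestor of any other common ancestor — it is the merge base.

be37a80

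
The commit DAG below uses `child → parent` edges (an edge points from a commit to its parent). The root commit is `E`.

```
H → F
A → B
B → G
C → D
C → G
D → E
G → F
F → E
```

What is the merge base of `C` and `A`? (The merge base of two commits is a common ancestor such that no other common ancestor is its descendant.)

Ancestors of C: {C, D, E, F, G}.
Ancestors of A: {A, B, E, F, G}.
Common ancestors: {E, F, G}.
Among these, G is not an ancestor of any other common ancestor — it is the merge base.

G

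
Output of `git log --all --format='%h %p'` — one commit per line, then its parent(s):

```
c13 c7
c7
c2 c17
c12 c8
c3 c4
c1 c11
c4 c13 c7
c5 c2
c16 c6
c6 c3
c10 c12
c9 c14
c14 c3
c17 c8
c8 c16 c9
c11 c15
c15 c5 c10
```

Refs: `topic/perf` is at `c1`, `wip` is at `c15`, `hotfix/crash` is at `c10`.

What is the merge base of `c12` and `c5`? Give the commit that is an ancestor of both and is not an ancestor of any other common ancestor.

c8

Ancestors of c12: {c12, c13, c14, c16, c3, c4, c6, c7, c8, c9}.
Ancestors of c5: {c13, c14, c16, c17, c2, c3, c4, c5, c6, c7, c8, c9}.
Common ancestors: {c13, c14, c16, c3, c4, c6, c7, c8, c9}.
Among these, c8 is not an ancestor of any other common ancestor — it is the merge base.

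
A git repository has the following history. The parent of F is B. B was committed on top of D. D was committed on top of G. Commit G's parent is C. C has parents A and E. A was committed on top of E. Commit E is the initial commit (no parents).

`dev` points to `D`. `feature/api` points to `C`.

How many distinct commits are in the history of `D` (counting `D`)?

5

Walking parent pointers from D: reachable set = {A, C, D, E, G}.
That is 5 commits.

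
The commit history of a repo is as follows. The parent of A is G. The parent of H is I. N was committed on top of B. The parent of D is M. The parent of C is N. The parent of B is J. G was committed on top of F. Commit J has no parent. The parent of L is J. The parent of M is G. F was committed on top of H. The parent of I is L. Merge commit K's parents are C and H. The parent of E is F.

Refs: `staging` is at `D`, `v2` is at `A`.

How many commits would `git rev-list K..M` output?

Reachable from M: {F, G, H, I, J, L, M}.
Reachable from K: {B, C, H, I, J, K, L, N}.
In M's history but not K's: {F, G, M} — 3 commits.

3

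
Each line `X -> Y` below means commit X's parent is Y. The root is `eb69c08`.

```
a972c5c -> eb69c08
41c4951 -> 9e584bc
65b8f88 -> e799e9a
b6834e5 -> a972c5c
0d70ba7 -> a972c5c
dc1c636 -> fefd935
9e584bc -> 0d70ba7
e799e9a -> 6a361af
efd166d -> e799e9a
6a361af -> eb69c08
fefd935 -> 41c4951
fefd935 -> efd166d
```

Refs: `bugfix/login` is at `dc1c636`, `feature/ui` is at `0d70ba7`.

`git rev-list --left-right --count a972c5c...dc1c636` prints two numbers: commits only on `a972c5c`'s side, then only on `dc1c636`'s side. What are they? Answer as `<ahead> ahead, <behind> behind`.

0 ahead, 8 behind

Reachable from a972c5c: {a972c5c, eb69c08}.
Reachable from dc1c636: {0d70ba7, 41c4951, 6a361af, 9e584bc, a972c5c, dc1c636, e799e9a, eb69c08, efd166d, fefd935}.
Only in a972c5c's history (ahead): {} — 0.
Only in dc1c636's history (behind): {0d70ba7, 41c4951, 6a361af, 9e584bc, dc1c636, e799e9a, efd166d, fefd935} — 8.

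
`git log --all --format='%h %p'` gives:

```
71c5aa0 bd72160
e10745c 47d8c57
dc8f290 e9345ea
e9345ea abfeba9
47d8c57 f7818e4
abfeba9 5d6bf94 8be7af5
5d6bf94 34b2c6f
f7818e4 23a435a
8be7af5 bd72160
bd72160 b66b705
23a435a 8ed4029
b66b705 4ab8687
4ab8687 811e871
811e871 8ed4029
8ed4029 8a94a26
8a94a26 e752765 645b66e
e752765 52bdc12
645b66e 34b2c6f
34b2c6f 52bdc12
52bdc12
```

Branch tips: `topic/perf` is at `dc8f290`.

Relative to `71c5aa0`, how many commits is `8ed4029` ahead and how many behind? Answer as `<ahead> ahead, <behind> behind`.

0 ahead, 5 behind

Reachable from 8ed4029: {34b2c6f, 52bdc12, 645b66e, 8a94a26, 8ed4029, e752765}.
Reachable from 71c5aa0: {34b2c6f, 4ab8687, 52bdc12, 645b66e, 71c5aa0, 811e871, 8a94a26, 8ed4029, b66b705, bd72160, e752765}.
Only in 8ed4029's history (ahead): {} — 0.
Only in 71c5aa0's history (behind): {4ab8687, 71c5aa0, 811e871, b66b705, bd72160} — 5.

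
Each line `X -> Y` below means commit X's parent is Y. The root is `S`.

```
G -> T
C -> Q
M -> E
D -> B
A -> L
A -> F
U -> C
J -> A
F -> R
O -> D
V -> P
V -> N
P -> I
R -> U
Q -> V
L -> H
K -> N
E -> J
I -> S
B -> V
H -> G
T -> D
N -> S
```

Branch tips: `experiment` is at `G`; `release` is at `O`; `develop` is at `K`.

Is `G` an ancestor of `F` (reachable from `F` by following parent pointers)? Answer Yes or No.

Ancestors of F: {C, F, I, N, P, Q, R, S, U, V}.
G is not in that set, so it is not an ancestor of F.

No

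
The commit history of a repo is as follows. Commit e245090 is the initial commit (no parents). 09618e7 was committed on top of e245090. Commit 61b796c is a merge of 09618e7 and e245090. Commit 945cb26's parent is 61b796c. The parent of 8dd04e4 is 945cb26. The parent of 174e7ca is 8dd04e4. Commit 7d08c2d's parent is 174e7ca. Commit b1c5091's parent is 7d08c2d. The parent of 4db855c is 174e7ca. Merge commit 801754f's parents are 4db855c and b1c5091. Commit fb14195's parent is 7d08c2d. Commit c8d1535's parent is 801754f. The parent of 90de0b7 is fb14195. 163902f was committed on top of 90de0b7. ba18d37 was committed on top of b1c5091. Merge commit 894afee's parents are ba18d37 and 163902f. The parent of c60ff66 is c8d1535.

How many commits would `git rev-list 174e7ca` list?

Walking parent pointers from 174e7ca: reachable set = {09618e7, 174e7ca, 61b796c, 8dd04e4, 945cb26, e245090}.
That is 6 commits.

6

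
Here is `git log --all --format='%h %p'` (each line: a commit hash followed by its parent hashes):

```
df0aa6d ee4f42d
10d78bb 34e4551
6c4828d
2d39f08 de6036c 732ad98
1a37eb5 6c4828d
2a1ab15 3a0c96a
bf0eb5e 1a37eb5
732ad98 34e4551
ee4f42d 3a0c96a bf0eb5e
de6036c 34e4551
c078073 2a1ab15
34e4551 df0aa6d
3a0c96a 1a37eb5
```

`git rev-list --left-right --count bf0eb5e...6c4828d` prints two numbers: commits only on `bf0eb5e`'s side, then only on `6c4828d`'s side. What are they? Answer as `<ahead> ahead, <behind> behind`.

Reachable from bf0eb5e: {1a37eb5, 6c4828d, bf0eb5e}.
Reachable from 6c4828d: {6c4828d}.
Only in bf0eb5e's history (ahead): {1a37eb5, bf0eb5e} — 2.
Only in 6c4828d's history (behind): {} — 0.

2 ahead, 0 behind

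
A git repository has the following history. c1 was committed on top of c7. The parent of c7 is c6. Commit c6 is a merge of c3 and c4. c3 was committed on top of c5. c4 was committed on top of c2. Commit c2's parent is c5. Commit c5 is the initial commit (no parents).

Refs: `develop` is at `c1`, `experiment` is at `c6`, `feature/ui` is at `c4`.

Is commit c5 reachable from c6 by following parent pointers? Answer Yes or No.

Ancestors of c6 (commits reachable by following parents): {c2, c3, c4, c5, c6}.
c5 is in that set, so it is an ancestor of c6.

Yes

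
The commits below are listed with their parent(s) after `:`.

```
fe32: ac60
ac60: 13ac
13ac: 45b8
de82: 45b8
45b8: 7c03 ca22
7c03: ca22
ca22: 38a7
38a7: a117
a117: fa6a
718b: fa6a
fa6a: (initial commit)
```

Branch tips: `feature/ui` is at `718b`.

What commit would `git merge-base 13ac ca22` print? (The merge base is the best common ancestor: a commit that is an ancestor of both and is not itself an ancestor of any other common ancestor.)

ca22

Ancestors of 13ac: {13ac, 38a7, 45b8, 7c03, a117, ca22, fa6a}.
Ancestors of ca22: {38a7, a117, ca22, fa6a}.
Common ancestors: {38a7, a117, ca22, fa6a}.
Among these, ca22 is not an ancestor of any other common ancestor — it is the merge base.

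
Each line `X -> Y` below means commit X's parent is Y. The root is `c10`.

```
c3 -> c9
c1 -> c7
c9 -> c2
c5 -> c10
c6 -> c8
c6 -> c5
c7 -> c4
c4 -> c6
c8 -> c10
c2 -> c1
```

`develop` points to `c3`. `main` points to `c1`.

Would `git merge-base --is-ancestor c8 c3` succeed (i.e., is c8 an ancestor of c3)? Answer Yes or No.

Yes

Ancestors of c3 (commits reachable by following parents): {c1, c10, c2, c3, c4, c5, c6, c7, c8, c9}.
c8 is in that set, so it is an ancestor of c3.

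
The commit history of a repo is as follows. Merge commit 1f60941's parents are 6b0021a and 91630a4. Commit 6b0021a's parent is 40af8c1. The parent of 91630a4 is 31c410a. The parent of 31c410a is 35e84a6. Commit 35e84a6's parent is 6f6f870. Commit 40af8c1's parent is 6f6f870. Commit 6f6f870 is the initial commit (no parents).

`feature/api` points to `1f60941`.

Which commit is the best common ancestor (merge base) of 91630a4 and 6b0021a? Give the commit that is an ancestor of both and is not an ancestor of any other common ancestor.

Ancestors of 91630a4: {31c410a, 35e84a6, 6f6f870, 91630a4}.
Ancestors of 6b0021a: {40af8c1, 6b0021a, 6f6f870}.
Common ancestors: {6f6f870}.
The only common ancestor is 6f6f870, so it is the merge base.

6f6f870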